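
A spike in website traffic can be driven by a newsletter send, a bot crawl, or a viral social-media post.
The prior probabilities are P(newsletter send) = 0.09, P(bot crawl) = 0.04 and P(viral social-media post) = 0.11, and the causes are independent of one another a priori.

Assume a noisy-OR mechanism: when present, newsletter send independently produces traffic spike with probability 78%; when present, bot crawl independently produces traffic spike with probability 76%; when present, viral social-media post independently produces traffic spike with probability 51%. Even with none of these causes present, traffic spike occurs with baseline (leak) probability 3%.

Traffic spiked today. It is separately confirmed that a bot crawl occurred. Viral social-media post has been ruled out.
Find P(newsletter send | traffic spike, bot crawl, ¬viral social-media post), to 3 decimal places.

P(newsletter send | traffic spike, bot crawl, ¬viral social-media post) ≈ 0.109

Under noisy-OR, P(traffic spike | causes) = 1 − (1−0.03)·∏(1−qᵢ) over the active causes.
By total probability over both values of newsletter send:
  P(traffic spike | bot crawl, ¬viral social-media post) = 0.7672*0.91 + 0.948784*0.09
        = 0.698152 + 0.085391 = 0.783543
Keeping only the newsletter send-present terms gives 0.085391, so
  P(newsletter send | traffic spike, bot crawl, ¬viral social-media post) = 0.085391 / 0.783543 ≈ 0.109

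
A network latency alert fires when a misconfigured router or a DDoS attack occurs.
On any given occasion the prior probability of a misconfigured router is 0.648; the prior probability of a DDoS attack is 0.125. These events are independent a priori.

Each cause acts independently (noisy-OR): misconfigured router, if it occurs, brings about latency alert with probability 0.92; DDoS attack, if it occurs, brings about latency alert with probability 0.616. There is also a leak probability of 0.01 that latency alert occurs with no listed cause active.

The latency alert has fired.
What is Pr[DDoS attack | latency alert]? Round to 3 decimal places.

Pr[DDoS attack | latency alert] ≈ 0.168

Under noisy-OR, P(latency alert | causes) = 1 − (1−0.01)·∏(1−qᵢ) over the active causes.
P(latency alert) = 0.01×0.352×0.875 + 0.61984×0.352×0.125 + 0.9208×0.648×0.875 + 0.969587×0.648×0.125 = 0.003080 + 0.027273 + 0.522094 + 0.078537 = 0.630984
Of this, 0.105810 comes from 0.027273 + 0.078537 (the DDoS attack=true cases).
Hence the posterior is 0.105810/0.630984 ≈ 0.168.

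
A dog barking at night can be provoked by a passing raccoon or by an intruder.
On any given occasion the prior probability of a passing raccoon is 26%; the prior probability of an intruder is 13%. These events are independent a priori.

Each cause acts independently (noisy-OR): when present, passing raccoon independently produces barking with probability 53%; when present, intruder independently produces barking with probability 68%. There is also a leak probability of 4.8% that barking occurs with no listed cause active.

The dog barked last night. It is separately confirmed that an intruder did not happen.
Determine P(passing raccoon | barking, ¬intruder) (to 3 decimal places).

Under noisy-OR, P(barking | causes) = 1 − (1−0.048)·∏(1−qᵢ) over the active causes.
Enumerate both values of passing raccoon and weight by the priors:
  P(barking | ¬intruder) = 0.048*0.74 + 0.55256*0.26
        = 0.035520 + 0.143666 = 0.179186
Configurations with passing raccoon contribute 0.143666, so
  P(passing raccoon | barking, ¬intruder) = 0.143666 / 0.179186 ≈ 0.802

P(passing raccoon | barking, ¬intruder) ≈ 0.802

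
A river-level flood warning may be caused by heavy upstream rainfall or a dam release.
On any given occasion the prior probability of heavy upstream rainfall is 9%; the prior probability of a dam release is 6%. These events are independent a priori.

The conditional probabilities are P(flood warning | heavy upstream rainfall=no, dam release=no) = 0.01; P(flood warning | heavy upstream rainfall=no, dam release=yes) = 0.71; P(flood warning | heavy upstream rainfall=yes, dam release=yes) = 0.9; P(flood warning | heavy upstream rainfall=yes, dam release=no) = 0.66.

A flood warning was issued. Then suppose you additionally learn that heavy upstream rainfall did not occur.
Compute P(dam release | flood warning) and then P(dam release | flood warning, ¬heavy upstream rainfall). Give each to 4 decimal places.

P(dam release | flood warning) ≈ 0.4039; P(dam release | flood warning, ¬heavy upstream rainfall) ≈ 0.8192

Weight on dam release=true, given the evidence: 0.038766 + 0.004860 = 0.043626
Normalizer over all consistent configurations: 0.01×0.91×0.94 + 0.71×0.91×0.06 + 0.66×0.09×0.94 + 0.9×0.09×0.06 = 0.108016
Posterior = 0.043626 / 0.108016 ≈ 0.4039

With the extra evidence:
Enumerate both values of dam release and weight by the priors:
  P(flood warning | ¬heavy upstream rainfall) = 0.01·0.94 + 0.71·0.06
        = 0.009400 + 0.042600 = 0.052000
Configurations with dam release contribute 0.042600, so
  P(dam release | flood warning, ¬heavy upstream rainfall) = 0.042600 / 0.052000 ≈ 0.8192
Ruling out heavy upstream rainfall raises the posterior on dam release — the flip side of explaining away.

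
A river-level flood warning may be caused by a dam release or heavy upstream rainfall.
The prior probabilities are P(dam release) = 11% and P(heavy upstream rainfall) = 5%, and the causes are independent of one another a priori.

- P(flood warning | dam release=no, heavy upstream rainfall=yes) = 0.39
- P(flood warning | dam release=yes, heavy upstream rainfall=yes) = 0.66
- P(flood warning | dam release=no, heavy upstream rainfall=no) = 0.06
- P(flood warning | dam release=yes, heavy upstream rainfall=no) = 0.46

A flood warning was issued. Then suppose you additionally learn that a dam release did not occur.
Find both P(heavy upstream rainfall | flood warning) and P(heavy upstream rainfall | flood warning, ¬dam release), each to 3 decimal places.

P(flood warning) = 0.06×0.89×0.95 + 0.39×0.89×0.05 + 0.46×0.11×0.95 + 0.66×0.11×0.05 = 0.050730 + 0.017355 + 0.048070 + 0.003630 = 0.119785
The heavy upstream rainfall-present share is 0.017355 + 0.003630 = 0.020985.
Hence the posterior is 0.020985/0.119785 ≈ 0.175.

Now condition on the additional information:
For the numerator, keep only heavy upstream rainfall=true terms: 0.39*0.05 = 0.019500
The normalizing constant is 0.06*0.95 + 0.39*0.05 = 0.076500
Posterior = 0.019500 / 0.076500 ≈ 0.255

P(heavy upstream rainfall | flood warning) ≈ 0.175; P(heavy upstream rainfall | flood warning, ¬dam release) ≈ 0.255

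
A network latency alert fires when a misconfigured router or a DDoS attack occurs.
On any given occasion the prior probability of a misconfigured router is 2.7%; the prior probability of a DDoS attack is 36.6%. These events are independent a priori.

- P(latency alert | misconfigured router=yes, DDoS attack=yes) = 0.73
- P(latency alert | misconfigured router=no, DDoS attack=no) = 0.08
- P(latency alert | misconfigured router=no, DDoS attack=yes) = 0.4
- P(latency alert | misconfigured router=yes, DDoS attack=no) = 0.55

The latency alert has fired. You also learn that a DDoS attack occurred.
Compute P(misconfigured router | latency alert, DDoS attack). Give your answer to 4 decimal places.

P(misconfigured router | latency alert, DDoS attack) ≈ 0.0482

P(latency alert | DDoS attack) = 0.4×0.973 + 0.73×0.027 = 0.389200 + 0.019710 = 0.408910
Restricting to configurations with misconfigured router present: 0.73×0.027 = 0.019710.
So P(misconfigured router | latency alert, DDoS attack) = 0.019710/0.408910 ≈ 0.0482.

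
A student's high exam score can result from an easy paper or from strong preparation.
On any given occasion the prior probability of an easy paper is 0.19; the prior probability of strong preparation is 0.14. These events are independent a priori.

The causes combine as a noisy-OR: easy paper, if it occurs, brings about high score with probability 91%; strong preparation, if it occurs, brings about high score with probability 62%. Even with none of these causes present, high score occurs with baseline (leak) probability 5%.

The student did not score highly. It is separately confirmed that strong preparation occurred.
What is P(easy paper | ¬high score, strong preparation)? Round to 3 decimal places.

P(easy paper | ¬high score, strong preparation) ≈ 0.021

Under noisy-OR, P(high score | causes) = 1 − (1−0.05)·∏(1−qᵢ) over the active causes.
Enumerate both values of easy paper and weight by the priors:
  P(¬high score | strong preparation) = 0.361·0.81 + 0.03249·0.19
        = 0.292410 + 0.006173 = 0.298583
The terms with easy paper present sum to 0.006173, so
  P(easy paper | ¬high score, strong preparation) = 0.006173 / 0.298583 ≈ 0.021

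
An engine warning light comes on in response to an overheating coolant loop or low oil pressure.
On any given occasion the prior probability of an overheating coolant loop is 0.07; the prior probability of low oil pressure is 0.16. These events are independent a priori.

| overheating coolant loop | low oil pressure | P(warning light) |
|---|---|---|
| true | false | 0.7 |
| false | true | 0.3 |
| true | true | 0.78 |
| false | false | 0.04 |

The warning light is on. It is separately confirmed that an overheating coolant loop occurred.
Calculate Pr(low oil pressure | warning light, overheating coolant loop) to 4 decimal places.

For the numerator, keep only low oil pressure=true terms: 0.78*0.16 = 0.124800
Denominator P(warning light | overheating coolant loop): 0.7*0.84 + 0.78*0.16 = 0.712800
Posterior = 0.124800 / 0.712800 ≈ 0.1751

Pr(low oil pressure | warning light, overheating coolant loop) ≈ 0.1751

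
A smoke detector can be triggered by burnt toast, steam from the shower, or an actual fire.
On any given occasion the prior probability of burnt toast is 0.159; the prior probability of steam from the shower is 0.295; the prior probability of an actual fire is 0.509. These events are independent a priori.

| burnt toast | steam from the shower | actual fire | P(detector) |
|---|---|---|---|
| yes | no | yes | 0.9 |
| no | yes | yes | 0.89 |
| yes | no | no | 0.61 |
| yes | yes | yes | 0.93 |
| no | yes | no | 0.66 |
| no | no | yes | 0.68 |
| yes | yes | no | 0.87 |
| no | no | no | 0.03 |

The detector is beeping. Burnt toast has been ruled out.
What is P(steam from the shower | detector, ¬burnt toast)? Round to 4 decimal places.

Sum P(detector|·) weighted by the priors over the 4 (steam from the shower, actual fire) configurations:
  P(detector | ¬burnt toast) = 0.03·0.705·0.491 + 0.68·0.705·0.509 + 0.66·0.295·0.491 + 0.89·0.295·0.509
        = 0.010385 + 0.244015 + 0.095598 + 0.133638 = 0.483636
The terms with steam from the shower present sum to 0.229236, so
  P(steam from the shower | detector, ¬burnt toast) = 0.229236 / 0.483636 ≈ 0.4740

P(steam from the shower | detector, ¬burnt toast) ≈ 0.4740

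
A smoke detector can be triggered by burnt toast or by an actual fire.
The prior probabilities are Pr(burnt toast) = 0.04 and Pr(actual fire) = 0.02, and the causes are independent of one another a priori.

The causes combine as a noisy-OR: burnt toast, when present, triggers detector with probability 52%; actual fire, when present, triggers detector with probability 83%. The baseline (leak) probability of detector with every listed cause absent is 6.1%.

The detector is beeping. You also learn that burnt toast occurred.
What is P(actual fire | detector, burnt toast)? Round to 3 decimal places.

Under noisy-OR, P(detector | causes) = 1 − (1−0.061)·∏(1−qᵢ) over the active causes.
Sum P(detector|·) weighted by the priors over both values of actual fire:
  P(detector | burnt toast) = 0.54928×0.98 + 0.923378×0.02
        = 0.538294 + 0.018468 = 0.556762
The terms with actual fire present sum to 0.018468, so
  P(actual fire | detector, burnt toast) = 0.018468 / 0.556762 ≈ 0.033

P(actual fire | detector, burnt toast) ≈ 0.033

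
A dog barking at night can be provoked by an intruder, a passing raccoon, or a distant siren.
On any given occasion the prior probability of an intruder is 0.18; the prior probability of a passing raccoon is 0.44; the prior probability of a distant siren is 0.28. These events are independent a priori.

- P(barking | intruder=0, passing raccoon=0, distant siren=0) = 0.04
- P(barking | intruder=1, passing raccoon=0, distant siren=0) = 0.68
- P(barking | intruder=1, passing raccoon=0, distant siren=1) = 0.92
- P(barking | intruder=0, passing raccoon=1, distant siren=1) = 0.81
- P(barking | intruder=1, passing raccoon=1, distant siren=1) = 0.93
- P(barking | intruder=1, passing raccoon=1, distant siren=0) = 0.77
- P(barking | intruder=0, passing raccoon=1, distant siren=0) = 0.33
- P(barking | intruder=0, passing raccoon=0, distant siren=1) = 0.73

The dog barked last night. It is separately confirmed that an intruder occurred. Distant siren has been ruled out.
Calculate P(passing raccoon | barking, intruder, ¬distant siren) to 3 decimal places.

P(passing raccoon | barking, intruder, ¬distant siren) ≈ 0.471

Numerator (weight on configurations with passing raccoon): 0.77*0.44 = 0.338800
Denominator P(barking | intruder, ¬distant siren): 0.68*0.56 + 0.77*0.44 = 0.719600
Posterior = 0.338800 / 0.719600 ≈ 0.471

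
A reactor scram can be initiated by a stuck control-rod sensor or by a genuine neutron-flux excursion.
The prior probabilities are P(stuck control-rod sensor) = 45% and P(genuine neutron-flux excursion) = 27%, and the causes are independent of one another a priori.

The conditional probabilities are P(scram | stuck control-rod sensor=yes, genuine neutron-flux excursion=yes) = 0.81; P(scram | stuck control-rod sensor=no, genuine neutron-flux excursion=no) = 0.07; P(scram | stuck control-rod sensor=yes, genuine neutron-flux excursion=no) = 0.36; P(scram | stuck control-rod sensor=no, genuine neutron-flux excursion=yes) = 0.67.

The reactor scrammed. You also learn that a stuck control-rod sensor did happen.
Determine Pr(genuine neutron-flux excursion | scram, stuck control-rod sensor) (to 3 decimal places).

Pr(genuine neutron-flux excursion | scram, stuck control-rod sensor) ≈ 0.454

P(scram | stuck control-rod sensor) = 0.36×0.73 + 0.81×0.27 = 0.262800 + 0.218700 = 0.481500
Of this, 0.218700 comes from 0.81×0.27 (the genuine neutron-flux excursion=true cases).
P(genuine neutron-flux excursion | scram, stuck control-rod sensor) = 0.218700 / 0.481500 ≈ 0.454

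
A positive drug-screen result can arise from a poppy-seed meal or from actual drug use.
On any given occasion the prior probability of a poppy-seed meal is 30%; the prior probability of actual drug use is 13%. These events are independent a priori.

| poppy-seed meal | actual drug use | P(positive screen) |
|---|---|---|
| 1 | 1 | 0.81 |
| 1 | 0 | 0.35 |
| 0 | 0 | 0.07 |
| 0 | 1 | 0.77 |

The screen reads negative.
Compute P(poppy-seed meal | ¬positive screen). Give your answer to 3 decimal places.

Weight on poppy-seed meal=true, given the evidence: 0.169650 + 0.007410 = 0.177060
Normalizer over all consistent configurations: 0.93×0.7×0.87 + 0.23×0.7×0.13 + 0.65×0.3×0.87 + 0.19×0.3×0.13 = 0.764360
P(poppy-seed meal | ¬positive screen) = 0.177060/0.764360 ≈ 0.232

P(poppy-seed meal | ¬positive screen) ≈ 0.232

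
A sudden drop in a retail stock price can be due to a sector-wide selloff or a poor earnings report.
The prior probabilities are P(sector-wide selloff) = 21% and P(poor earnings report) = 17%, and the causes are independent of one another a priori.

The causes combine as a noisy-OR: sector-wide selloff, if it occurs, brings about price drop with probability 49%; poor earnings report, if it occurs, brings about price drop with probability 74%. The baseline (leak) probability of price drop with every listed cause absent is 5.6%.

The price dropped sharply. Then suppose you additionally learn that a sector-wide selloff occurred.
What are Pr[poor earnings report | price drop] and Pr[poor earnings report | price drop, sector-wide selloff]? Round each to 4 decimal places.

Pr[poor earnings report | price drop] ≈ 0.5105; Pr[poor earnings report | price drop, sector-wide selloff] ≈ 0.2568

Under noisy-OR, P(price drop | causes) = 1 − (1−0.056)·∏(1−qᵢ) over the active causes.
For the numerator, keep only poor earnings report=true terms: 0.101337 + 0.031231 = 0.132568
Normalizer over all consistent configurations: 0.056*0.79*0.83 + 0.75456*0.79*0.17 + 0.51856*0.21*0.83 + 0.874826*0.21*0.17 = 0.259672
Posterior = 0.132568 / 0.259672 ≈ 0.5105

With the extra evidence:
P(price drop | sector-wide selloff) = 0.51856×0.83 + 0.874826×0.17 = 0.430405 + 0.148720 = 0.579125
Restricting to configurations with poor earnings report present: 0.874826×0.17 = 0.148720.
P(poor earnings report | price drop, sector-wide selloff) = 0.148720 / 0.579125 ≈ 0.2568
This is intercausal reasoning (explaining away): once sector-wide selloff accounts for the price drop, poor earnings report becomes less likely.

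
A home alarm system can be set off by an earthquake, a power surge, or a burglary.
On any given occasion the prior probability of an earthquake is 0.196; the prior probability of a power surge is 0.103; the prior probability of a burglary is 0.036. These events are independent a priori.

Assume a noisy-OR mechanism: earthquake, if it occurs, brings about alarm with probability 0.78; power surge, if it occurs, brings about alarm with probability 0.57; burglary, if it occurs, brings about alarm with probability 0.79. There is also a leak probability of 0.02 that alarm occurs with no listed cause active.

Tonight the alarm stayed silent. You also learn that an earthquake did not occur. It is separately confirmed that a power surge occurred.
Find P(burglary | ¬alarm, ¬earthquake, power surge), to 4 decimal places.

Under noisy-OR, P(alarm | causes) = 1 − (1−0.02)·∏(1−qᵢ) over the active causes.
Sum P(¬alarm|·) weighted by the priors over both values of burglary:
  P(¬alarm | ¬earthquake, power surge) = 0.4214·0.964 + 0.088494·0.036
        = 0.406230 + 0.003186 = 0.409416
Configurations with burglary contribute 0.003186, so
  P(burglary | ¬alarm, ¬earthquake, power surge) = 0.003186 / 0.409416 ≈ 0.0078

P(burglary | ¬alarm, ¬earthquake, power surge) ≈ 0.0078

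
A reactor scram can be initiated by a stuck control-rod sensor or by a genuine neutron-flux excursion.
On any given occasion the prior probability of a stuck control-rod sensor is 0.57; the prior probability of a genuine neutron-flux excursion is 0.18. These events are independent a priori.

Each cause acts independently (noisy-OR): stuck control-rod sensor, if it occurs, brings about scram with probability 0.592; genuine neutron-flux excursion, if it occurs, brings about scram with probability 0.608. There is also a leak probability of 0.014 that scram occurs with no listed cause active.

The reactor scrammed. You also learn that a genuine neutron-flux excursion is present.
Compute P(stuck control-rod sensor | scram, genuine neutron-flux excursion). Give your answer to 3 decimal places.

P(stuck control-rod sensor | scram, genuine neutron-flux excursion) ≈ 0.645

Under noisy-OR, P(scram | causes) = 1 − (1−0.014)·∏(1−qᵢ) over the active causes.
Numerator (weight on configurations with stuck control-rod sensor): 0.842303·0.57 = 0.480113
The normalizing constant is 0.613488·0.43 + 0.842303·0.57 = 0.743913
Posterior = 0.480113 / 0.743913 ≈ 0.645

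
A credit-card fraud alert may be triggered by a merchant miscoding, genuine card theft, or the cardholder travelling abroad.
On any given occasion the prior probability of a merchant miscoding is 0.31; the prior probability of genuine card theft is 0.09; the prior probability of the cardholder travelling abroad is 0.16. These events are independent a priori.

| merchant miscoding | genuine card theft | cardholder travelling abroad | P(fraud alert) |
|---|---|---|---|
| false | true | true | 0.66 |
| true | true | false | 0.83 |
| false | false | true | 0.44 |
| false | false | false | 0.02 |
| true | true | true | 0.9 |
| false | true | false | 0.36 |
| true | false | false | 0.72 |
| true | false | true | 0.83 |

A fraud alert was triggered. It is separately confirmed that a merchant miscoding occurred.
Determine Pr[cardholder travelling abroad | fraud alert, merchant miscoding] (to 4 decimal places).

Pr[cardholder travelling abroad | fraud alert, merchant miscoding] ≈ 0.1791

Weight on cardholder travelling abroad=true, given the evidence: 0.120848 + 0.012960 = 0.133808
The normalizing constant is 0.72×0.91×0.84 + 0.83×0.91×0.16 + 0.83×0.09×0.84 + 0.9×0.09×0.16 = 0.746924
P(cardholder travelling abroad | fraud alert, merchant miscoding) = 0.133808/0.746924 ≈ 0.1791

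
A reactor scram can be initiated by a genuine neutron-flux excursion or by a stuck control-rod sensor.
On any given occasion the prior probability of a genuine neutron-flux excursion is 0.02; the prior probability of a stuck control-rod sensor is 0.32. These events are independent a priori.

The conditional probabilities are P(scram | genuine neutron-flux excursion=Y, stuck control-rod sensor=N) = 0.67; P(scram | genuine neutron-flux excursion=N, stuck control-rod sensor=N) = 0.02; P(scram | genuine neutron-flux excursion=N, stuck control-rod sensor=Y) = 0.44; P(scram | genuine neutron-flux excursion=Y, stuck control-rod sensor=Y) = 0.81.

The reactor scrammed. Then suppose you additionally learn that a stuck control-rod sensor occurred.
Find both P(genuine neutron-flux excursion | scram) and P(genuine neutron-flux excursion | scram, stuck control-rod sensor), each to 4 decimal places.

P(genuine neutron-flux excursion | scram) ≈ 0.0863; P(genuine neutron-flux excursion | scram, stuck control-rod sensor) ≈ 0.0362

P(scram) = 0.02·0.98·0.68 + 0.44·0.98·0.32 + 0.67·0.02·0.68 + 0.81·0.02·0.32 = 0.013328 + 0.137984 + 0.009112 + 0.005184 = 0.165608
The genuine neutron-flux excursion-present share is 0.009112 + 0.005184 = 0.014296.
So P(genuine neutron-flux excursion | scram) = 0.014296/0.165608 ≈ 0.0863.

With the extra evidence:
P(scram | stuck control-rod sensor) = 0.44·0.98 + 0.81·0.02 = 0.431200 + 0.016200 = 0.447400
Of this, 0.016200 comes from 0.81·0.02 (the genuine neutron-flux excursion=true cases).
So P(genuine neutron-flux excursion | scram, stuck control-rod sensor) = 0.016200/0.447400 ≈ 0.0362.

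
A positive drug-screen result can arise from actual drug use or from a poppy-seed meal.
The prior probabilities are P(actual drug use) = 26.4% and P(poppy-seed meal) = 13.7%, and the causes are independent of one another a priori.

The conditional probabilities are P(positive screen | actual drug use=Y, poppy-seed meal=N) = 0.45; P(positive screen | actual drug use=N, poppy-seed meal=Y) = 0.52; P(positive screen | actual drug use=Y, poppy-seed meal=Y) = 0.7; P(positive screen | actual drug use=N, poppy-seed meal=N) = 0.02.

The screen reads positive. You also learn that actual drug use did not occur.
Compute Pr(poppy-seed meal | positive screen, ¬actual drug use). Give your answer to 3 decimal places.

Pr(poppy-seed meal | positive screen, ¬actual drug use) ≈ 0.805

Sum P(positive screen|·) weighted by the priors over both values of poppy-seed meal:
  P(positive screen | ¬actual drug use) = 0.02*0.863 + 0.52*0.137
        = 0.017260 + 0.071240 = 0.088500
Keeping only the poppy-seed meal-present terms gives 0.071240, so
  P(poppy-seed meal | positive screen, ¬actual drug use) = 0.071240 / 0.088500 ≈ 0.805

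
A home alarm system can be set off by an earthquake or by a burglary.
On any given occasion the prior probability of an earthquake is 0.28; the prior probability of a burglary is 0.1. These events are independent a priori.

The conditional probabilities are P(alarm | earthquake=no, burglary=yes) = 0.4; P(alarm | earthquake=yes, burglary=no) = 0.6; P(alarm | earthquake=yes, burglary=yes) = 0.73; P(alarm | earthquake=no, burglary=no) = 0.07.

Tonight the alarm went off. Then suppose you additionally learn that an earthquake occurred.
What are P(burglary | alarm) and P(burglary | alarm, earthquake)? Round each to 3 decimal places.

P(burglary | alarm) ≈ 0.200; P(burglary | alarm, earthquake) ≈ 0.119

By total probability over the 4 (earthquake, burglary) configurations:
  P(alarm) = 0.07×0.72×0.9 + 0.4×0.72×0.1 + 0.6×0.28×0.9 + 0.73×0.28×0.1
        = 0.045360 + 0.028800 + 0.151200 + 0.020440 = 0.245800
Configurations with burglary contribute 0.049240, so
  P(burglary | alarm) = 0.049240 / 0.245800 ≈ 0.200

Now condition on the additional information:
Numerator (weight on configurations with burglary): 0.73*0.1 = 0.073000
Denominator P(alarm | earthquake): 0.6*0.9 + 0.73*0.1 = 0.613000
P(burglary | alarm, earthquake) = 0.073000/0.613000 ≈ 0.119
The drop from 0.200 to 0.119 is the explaining-away (discounting) effect.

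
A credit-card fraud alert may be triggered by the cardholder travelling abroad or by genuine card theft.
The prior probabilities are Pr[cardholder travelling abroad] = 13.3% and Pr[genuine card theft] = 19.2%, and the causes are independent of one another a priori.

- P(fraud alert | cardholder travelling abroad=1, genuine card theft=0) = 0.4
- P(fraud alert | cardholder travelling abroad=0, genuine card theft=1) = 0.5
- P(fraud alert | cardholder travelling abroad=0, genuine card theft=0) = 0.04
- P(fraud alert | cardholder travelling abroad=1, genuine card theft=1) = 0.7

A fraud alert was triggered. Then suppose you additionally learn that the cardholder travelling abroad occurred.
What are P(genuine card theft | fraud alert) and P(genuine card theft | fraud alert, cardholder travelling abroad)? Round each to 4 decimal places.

P(genuine card theft | fraud alert) ≈ 0.5874; P(genuine card theft | fraud alert, cardholder travelling abroad) ≈ 0.2937

P(fraud alert) = 0.04·0.867·0.808 + 0.5·0.867·0.192 + 0.4·0.133·0.808 + 0.7·0.133·0.192 = 0.028021 + 0.083232 + 0.042986 + 0.017875 = 0.172114
The genuine card theft-present share is 0.083232 + 0.017875 = 0.101107.
Hence the posterior is 0.101107/0.172114 ≈ 0.5874.

Now also conditioning on cardholder travelling abroad=true:
Sum P(fraud alert|·) weighted by the priors over both values of genuine card theft:
  P(fraud alert | cardholder travelling abroad) = 0.4×0.808 + 0.7×0.192
        = 0.323200 + 0.134400 = 0.457600
Keeping only the genuine card theft-present terms gives 0.134400, so
  P(genuine card theft | fraud alert, cardholder travelling abroad) = 0.134400 / 0.457600 ≈ 0.2937
— cardholder travelling abroad explains away the evidence for genuine card theft.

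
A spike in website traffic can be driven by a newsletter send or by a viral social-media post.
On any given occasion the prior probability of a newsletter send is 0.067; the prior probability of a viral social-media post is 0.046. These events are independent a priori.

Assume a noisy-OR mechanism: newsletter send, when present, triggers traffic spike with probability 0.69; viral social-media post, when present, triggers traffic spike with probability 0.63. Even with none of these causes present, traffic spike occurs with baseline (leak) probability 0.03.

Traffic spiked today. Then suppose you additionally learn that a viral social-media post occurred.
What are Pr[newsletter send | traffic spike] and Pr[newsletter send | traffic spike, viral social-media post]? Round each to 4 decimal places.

Under noisy-OR, P(traffic spike | causes) = 1 − (1−0.03)·∏(1−qᵢ) over the active causes.
By total probability over the 4 (newsletter send, viral social-media post) configurations:
  P(traffic spike) = 0.03·0.933·0.954 + 0.6411·0.933·0.046 + 0.6993·0.067·0.954 + 0.888741·0.067·0.046
        = 0.026702 + 0.027515 + 0.044698 + 0.002739 = 0.101654
The terms with newsletter send present sum to 0.047437, so
  P(newsletter send | traffic spike) = 0.047437 / 0.101654 ≈ 0.4667

Now also conditioning on viral social-media post=true:
Sum P(traffic spike|·) weighted by the priors over both values of newsletter send:
  P(traffic spike | viral social-media post) = 0.6411*0.933 + 0.888741*0.067
        = 0.598146 + 0.059546 = 0.657692
Keeping only the newsletter send-present terms gives 0.059546, so
  P(newsletter send | traffic spike, viral social-media post) = 0.059546 / 0.657692 ≈ 0.0905
— viral social-media post explains away the evidence for newsletter send.

Pr[newsletter send | traffic spike] ≈ 0.4667; Pr[newsletter send | traffic spike, viral social-media post] ≈ 0.0905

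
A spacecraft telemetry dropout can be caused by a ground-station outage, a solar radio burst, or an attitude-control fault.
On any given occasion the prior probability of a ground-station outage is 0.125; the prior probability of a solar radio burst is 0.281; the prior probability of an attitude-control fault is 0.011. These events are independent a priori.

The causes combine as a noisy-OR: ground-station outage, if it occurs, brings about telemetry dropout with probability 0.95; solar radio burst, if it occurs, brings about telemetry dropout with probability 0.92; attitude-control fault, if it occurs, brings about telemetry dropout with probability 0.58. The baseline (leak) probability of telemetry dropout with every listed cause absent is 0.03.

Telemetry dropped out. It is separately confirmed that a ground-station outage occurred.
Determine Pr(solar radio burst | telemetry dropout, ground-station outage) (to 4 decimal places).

Pr(solar radio burst | telemetry dropout, ground-station outage) ≈ 0.2903

Under noisy-OR, P(telemetry dropout | causes) = 1 − (1−0.03)·∏(1−qᵢ) over the active causes.
P(telemetry dropout | ground-station outage) = 0.9515×0.719×0.989 + 0.97963×0.719×0.011 + 0.99612×0.281×0.989 + 0.99837×0.281×0.011 = 0.676603 + 0.007748 + 0.276831 + 0.003086 = 0.964268
Restricting to configurations with solar radio burst present: 0.276831 + 0.003086 = 0.279917.
Hence the posterior is 0.279917/0.964268 ≈ 0.2903.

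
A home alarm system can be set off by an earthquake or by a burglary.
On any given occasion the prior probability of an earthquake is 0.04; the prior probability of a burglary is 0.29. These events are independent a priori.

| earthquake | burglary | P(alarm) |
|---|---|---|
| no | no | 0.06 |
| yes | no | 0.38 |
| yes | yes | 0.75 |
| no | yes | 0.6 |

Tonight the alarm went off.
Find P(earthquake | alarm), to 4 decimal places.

P(alarm) = 0.06·0.96·0.71 + 0.6·0.96·0.29 + 0.38·0.04·0.71 + 0.75·0.04·0.29 = 0.040896 + 0.167040 + 0.010792 + 0.008700 = 0.227428
The earthquake-present share is 0.010792 + 0.008700 = 0.019492.
Hence the posterior is 0.019492/0.227428 ≈ 0.0857.

P(earthquake | alarm) ≈ 0.0857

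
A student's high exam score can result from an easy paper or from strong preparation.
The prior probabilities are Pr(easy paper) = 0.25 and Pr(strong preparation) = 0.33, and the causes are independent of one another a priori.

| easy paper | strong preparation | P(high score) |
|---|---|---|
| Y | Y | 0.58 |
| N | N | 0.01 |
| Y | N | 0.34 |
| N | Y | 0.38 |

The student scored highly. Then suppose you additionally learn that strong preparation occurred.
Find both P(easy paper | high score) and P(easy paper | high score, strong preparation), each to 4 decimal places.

P(high score) = 0.01·0.75·0.67 + 0.38·0.75·0.33 + 0.34·0.25·0.67 + 0.58·0.25·0.33 = 0.005025 + 0.094050 + 0.056950 + 0.047850 = 0.203875
The easy paper-present share is 0.056950 + 0.047850 = 0.104800.
So P(easy paper | high score) = 0.104800/0.203875 ≈ 0.5140.

Now condition on the additional information:
Enumerate both values of easy paper and weight by the priors:
  P(high score | strong preparation) = 0.38*0.75 + 0.58*0.25
        = 0.285000 + 0.145000 = 0.430000
Keeping only the easy paper-present terms gives 0.145000, so
  P(easy paper | high score, strong preparation) = 0.145000 / 0.430000 ≈ 0.3372
— strong preparation explains away the evidence for easy paper.

P(easy paper | high score) ≈ 0.5140; P(easy paper | high score, strong preparation) ≈ 0.3372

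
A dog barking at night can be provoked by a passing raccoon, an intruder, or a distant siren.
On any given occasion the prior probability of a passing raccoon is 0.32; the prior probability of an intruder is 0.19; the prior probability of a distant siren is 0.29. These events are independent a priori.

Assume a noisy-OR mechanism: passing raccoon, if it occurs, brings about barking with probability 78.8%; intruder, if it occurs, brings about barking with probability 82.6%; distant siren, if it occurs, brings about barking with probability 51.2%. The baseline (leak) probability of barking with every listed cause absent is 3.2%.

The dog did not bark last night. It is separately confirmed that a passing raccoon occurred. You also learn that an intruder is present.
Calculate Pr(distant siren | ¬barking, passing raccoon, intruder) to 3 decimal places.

Pr(distant siren | ¬barking, passing raccoon, intruder) ≈ 0.166

Under noisy-OR, P(barking | causes) = 1 − (1−0.032)·∏(1−qᵢ) over the active causes.
P(¬barking | passing raccoon, intruder) = 0.035708×0.71 + 0.017425×0.29 = 0.025353 + 0.005053 = 0.030406
Restricting to configurations with distant siren present: 0.017425×0.29 = 0.005053.
So P(distant siren | ¬barking, passing raccoon, intruder) = 0.005053/0.030406 ≈ 0.166.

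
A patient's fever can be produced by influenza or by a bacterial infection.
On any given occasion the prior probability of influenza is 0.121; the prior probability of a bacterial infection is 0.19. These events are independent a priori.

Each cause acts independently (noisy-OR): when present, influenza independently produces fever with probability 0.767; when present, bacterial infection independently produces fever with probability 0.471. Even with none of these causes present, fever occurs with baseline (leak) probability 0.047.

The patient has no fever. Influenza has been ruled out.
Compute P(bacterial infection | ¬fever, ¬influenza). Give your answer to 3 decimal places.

Under noisy-OR, P(fever | causes) = 1 − (1−0.047)·∏(1−qᵢ) over the active causes.
Weight on bacterial infection=true, given the evidence: 0.504137·0.19 = 0.095786
Normalizer over all consistent configurations: 0.953·0.81 + 0.504137·0.19 = 0.867716
P(bacterial infection | ¬fever, ¬influenza) = 0.095786/0.867716 ≈ 0.110

P(bacterial infection | ¬fever, ¬influenza) ≈ 0.110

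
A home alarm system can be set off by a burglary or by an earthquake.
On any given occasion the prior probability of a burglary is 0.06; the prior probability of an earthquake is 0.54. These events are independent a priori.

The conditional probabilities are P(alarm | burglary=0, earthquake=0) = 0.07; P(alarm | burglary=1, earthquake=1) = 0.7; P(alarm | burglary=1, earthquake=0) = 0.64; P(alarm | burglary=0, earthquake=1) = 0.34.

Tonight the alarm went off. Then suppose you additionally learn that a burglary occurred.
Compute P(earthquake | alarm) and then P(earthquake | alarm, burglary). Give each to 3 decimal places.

P(earthquake | alarm) ≈ 0.803; P(earthquake | alarm, burglary) ≈ 0.562

By total probability over the 4 (burglary, earthquake) configurations:
  P(alarm) = 0.07·0.94·0.46 + 0.34·0.94·0.54 + 0.64·0.06·0.46 + 0.7·0.06·0.54
        = 0.030268 + 0.172584 + 0.017664 + 0.022680 = 0.243196
Configurations with earthquake contribute 0.195264, so
  P(earthquake | alarm) = 0.195264 / 0.243196 ≈ 0.803

With the extra evidence:
Weight on earthquake=true, given the evidence: 0.7·0.54 = 0.378000
Normalizer over all consistent configurations: 0.64·0.46 + 0.7·0.54 = 0.672400
P(earthquake | alarm, burglary) = 0.378000/0.672400 ≈ 0.562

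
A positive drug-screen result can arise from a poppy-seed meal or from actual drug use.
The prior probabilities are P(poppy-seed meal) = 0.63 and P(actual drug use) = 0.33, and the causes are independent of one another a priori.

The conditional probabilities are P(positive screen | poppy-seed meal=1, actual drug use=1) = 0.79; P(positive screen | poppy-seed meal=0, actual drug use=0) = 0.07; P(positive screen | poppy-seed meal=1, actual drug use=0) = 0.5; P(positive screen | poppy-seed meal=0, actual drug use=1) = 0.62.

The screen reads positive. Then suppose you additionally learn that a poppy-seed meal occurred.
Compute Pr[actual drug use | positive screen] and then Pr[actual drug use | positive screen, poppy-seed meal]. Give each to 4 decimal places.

Enumerate the 4 (poppy-seed meal, actual drug use) configurations and weight by the priors:
  P(positive screen) = 0.07×0.37×0.67 + 0.62×0.37×0.33 + 0.5×0.63×0.67 + 0.79×0.63×0.33
        = 0.017353 + 0.075702 + 0.211050 + 0.164241 = 0.468346
The terms with actual drug use present sum to 0.239943, so
  P(actual drug use | positive screen) = 0.239943 / 0.468346 ≈ 0.5123

Now condition on the additional information:
P(positive screen | poppy-seed meal) = 0.5·0.67 + 0.79·0.33 = 0.335000 + 0.260700 = 0.595700
Restricting to configurations with actual drug use present: 0.79·0.33 = 0.260700.
So P(actual drug use | positive screen, poppy-seed meal) = 0.260700/0.595700 ≈ 0.4376.

Pr[actual drug use | positive screen] ≈ 0.5123; Pr[actual drug use | positive screen, poppy-seed meal] ≈ 0.4376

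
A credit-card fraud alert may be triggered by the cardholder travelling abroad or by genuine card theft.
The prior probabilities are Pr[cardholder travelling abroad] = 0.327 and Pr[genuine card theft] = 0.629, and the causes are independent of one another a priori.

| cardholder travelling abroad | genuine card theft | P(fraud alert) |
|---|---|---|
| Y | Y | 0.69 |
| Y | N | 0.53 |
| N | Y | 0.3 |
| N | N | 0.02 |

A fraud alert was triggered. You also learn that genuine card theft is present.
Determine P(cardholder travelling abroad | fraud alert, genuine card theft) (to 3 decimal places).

Numerator (weight on configurations with cardholder travelling abroad): 0.69·0.327 = 0.225630
Denominator P(fraud alert | genuine card theft): 0.3·0.673 + 0.69·0.327 = 0.427530
P(cardholder travelling abroad | fraud alert, genuine card theft) = 0.225630/0.427530 ≈ 0.528

P(cardholder travelling abroad | fraud alert, genuine card theft) ≈ 0.528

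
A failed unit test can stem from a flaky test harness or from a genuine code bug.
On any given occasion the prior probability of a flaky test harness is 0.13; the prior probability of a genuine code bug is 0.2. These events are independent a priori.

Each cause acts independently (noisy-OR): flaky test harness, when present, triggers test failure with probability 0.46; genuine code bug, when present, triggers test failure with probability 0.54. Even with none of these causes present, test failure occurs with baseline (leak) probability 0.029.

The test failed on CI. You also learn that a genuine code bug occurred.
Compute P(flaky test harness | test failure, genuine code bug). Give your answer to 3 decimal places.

Under noisy-OR, P(test failure | causes) = 1 − (1−0.029)·∏(1−qᵢ) over the active causes.
By total probability over both values of flaky test harness:
  P(test failure | genuine code bug) = 0.55334×0.87 + 0.758804×0.13
        = 0.481406 + 0.098645 = 0.580051
Keeping only the flaky test harness-present terms gives 0.098645, so
  P(flaky test harness | test failure, genuine code bug) = 0.098645 / 0.580051 ≈ 0.170

P(flaky test harness | test failure, genuine code bug) ≈ 0.170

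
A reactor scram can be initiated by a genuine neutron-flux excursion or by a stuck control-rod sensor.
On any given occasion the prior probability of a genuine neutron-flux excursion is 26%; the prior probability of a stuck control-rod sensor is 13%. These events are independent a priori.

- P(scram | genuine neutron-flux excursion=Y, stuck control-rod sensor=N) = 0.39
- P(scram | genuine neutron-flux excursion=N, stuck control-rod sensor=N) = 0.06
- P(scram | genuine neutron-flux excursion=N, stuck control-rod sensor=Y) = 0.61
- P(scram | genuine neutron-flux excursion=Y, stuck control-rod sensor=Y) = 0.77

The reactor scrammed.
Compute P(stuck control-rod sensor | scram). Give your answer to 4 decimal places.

For the numerator, keep only stuck control-rod sensor=true terms: 0.058682 + 0.026026 = 0.084708
Denominator P(scram): 0.06×0.74×0.87 + 0.61×0.74×0.13 + 0.39×0.26×0.87 + 0.77×0.26×0.13 = 0.211554
P(stuck control-rod sensor | scram) = 0.084708/0.211554 ≈ 0.4004

P(stuck control-rod sensor | scram) ≈ 0.4004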